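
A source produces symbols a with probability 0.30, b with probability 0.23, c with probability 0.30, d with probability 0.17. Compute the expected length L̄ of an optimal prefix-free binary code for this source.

Repeatedly combine the two least-probable nodes; the expected code length is the sum of the merged weights.
merge 17/100 + 23/100 → 2/5
merge 3/10 + 3/10 → 3/5
merge 2/5 + 3/5 → 1
L = 2/5 + 3/5 + 1 = 2 bits/symbol.

2 bits/symbol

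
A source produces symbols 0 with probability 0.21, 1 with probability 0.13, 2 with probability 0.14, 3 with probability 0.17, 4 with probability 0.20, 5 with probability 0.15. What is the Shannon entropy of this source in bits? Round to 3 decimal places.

H = −Σ pᵢ log₂ pᵢ.
−0.21·log₂(0.21) = 0.4728
−0.13·log₂(0.13) = 0.3826
−0.14·log₂(0.14) = 0.3971
−0.17·log₂(0.17) = 0.4346
−0.20·log₂(0.20) = 0.4644
−0.15·log₂(0.15) = 0.4105
Sum ≈ 2.5621 → 2.562 bits.

2.562 bits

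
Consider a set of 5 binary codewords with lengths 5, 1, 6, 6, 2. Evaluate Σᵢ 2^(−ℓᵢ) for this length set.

With common denominator 2^6 = 64: Σ 2^(−ℓᵢ) = 2/64 + 32/64 + 1/64 + 1/64 + 16/64 = 52/64 = 0.8125.

0.8125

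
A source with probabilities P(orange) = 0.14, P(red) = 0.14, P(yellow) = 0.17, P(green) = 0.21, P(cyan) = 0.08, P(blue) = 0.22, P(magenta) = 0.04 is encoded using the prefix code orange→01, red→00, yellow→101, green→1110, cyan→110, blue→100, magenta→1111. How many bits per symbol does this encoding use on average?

2.97 bits/symbol

L̄ = Σ pᵢ·ℓᵢ = 0.14·2 + 0.14·2 + 0.17·3 + 0.21·4 + 0.08·3 + 0.22·3 + 0.04·4 = 2.97 bits/symbol.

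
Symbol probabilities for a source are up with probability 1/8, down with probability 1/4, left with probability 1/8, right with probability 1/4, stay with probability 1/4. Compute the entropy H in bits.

2.25 bits

Each probability is a power of 1/2, so log₂(1/p) is an integer.
H = Σ p·log₂(1/p) = 1/8·3 + 1/4·2 + 1/8·3 + 1/4·2 + 1/4·2 = 2.25 bits.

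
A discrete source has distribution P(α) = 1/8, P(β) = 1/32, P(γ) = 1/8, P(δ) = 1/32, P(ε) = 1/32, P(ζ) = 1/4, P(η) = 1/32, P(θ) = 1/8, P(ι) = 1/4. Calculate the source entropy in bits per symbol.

2.75 bits

Each probability is a power of 1/2, so log₂(1/p) is an integer.
H = Σ p·log₂(1/p) = 1/8·3 + 1/32·5 + 1/8·3 + 1/32·5 + 1/32·5 + 1/4·2 + 1/32·5 + 1/8·3 + 1/4·2 = 2.75 bits.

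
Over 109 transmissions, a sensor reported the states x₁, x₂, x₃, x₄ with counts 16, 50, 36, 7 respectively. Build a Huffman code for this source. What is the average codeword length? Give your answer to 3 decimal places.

Probabilities are the counts divided by 109.
Repeatedly combine the two least-probable nodes; the expected code length is the sum of the merged weights.
merge 7/109 + 16/109 → 23/109
merge 23/109 + 36/109 → 59/109
merge 50/109 + 59/109 → 1
L = 23/109 + 59/109 + 1 = 191/109 ≈ 1.752 bits/symbol.

1.752 bits/symbol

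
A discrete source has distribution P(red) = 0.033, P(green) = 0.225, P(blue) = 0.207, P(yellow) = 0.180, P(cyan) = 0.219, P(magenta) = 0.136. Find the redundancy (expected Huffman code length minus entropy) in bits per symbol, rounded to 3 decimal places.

0.084 bits

Entropy H = −Σ p log₂ p ≈ 2.4336 bits.
Huffman merges: 33/1000+17/125→169/1000; 169/1000+9/50→349/1000; 207/1000+219/1000→213/500; 9/40+349/1000→287/500; 213/500+287/500→1. L = 1259/500 ≈ 2.5180.
L − H = 2.5180 − 2.4336 = 0.084 bits.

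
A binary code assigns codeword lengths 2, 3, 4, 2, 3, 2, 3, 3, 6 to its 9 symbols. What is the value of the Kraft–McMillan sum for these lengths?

With common denominator 2^6 = 64: Σ 2^(−ℓᵢ) = 16/64 + 8/64 + 4/64 + 16/64 + 8/64 + 16/64 + 8/64 + 8/64 + 1/64 = 85/64 = 1.328125.

1.328125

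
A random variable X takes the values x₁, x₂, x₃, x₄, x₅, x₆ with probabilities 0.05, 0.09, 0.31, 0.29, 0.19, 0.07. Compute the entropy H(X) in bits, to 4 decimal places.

2.2942 bits

H = −Σ pᵢ log₂ pᵢ.
−0.05·log₂(0.05) = 0.2161
−0.09·log₂(0.09) = 0.3127
−0.31·log₂(0.31) = 0.5238
−0.29·log₂(0.29) = 0.5179
−0.19·log₂(0.19) = 0.4552
−0.07·log₂(0.07) = 0.2686
Sum ≈ 2.2942 → 2.2942 bits.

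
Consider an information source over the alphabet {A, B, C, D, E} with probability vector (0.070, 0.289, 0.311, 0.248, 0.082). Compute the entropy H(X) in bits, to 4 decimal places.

H = −Σ pᵢ log₂ pᵢ.
−0.070·log₂(0.070) = 0.2686
−0.289·log₂(0.289) = 0.5176
−0.311·log₂(0.311) = 0.5240
−0.248·log₂(0.248) = 0.4989
−0.082·log₂(0.082) = 0.2959
Sum ≈ 2.1049 → 2.1049 bits.

2.1049 bits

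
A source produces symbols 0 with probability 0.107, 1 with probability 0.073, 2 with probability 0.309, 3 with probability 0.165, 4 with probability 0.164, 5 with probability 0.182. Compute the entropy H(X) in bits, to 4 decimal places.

2.4482 bits

H = −Σ pᵢ log₂ pᵢ.
−0.107·log₂(0.107) = 0.3450
−0.073·log₂(0.073) = 0.2756
−0.309·log₂(0.309) = 0.5235
−0.165·log₂(0.165) = 0.4289
−0.164·log₂(0.164) = 0.4278
−0.182·log₂(0.182) = 0.4474
Sum ≈ 2.4482 → 2.4482 bits.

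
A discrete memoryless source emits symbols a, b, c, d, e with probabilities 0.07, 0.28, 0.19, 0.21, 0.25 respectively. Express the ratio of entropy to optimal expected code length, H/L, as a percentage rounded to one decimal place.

97.8%

Entropy H = −Σ p log₂ p ≈ 2.2108 bits.
Huffman merges: 7/100+19/100→13/50; 21/100+1/4→23/50; 13/50+7/25→27/50; 23/50+27/50→1. L = 113/50 ≈ 2.2600.
Efficiency = H/L = 2.2108/2.2600 = 97.8%.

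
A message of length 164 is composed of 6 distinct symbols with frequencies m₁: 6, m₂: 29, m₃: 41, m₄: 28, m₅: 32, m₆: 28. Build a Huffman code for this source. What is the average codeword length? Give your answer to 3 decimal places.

Probabilities are the counts divided by 164.
Repeatedly combine the two least-probable nodes; the expected code length is the sum of the merged weights.
merge 3/82 + 7/41 → 17/82
merge 7/41 + 29/164 → 57/164
merge 8/41 + 17/82 → 33/82
merge 1/4 + 57/164 → 49/82
merge 33/82 + 49/82 → 1
L = 17/82 + 57/164 + 33/82 + 49/82 + 1 = 419/164 ≈ 2.555 bits/symbol.

2.555 bits/symbol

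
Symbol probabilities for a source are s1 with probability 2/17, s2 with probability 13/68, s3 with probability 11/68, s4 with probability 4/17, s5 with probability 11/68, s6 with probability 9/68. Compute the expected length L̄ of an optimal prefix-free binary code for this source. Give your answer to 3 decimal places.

2.574 bits/symbol

Repeatedly combine the two least-probable nodes; the expected code length is the sum of the merged weights.
merge 2/17 + 9/68 → 1/4
merge 11/68 + 11/68 → 11/34
merge 13/68 + 4/17 → 29/68
merge 1/4 + 11/34 → 39/68
merge 29/68 + 39/68 → 1
L = 1/4 + 11/34 + 29/68 + 39/68 + 1 = 175/68 ≈ 2.574 bits/symbol.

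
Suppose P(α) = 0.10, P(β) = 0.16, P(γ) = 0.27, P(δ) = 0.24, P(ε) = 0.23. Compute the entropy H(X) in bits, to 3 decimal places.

H = −Σ pᵢ log₂ pᵢ.
−0.10·log₂(0.10) = 0.3322
−0.16·log₂(0.16) = 0.4230
−0.27·log₂(0.27) = 0.5100
−0.24·log₂(0.24) = 0.4941
−0.23·log₂(0.23) = 0.4877
Sum ≈ 2.2470 → 2.247 bits.

2.247 bits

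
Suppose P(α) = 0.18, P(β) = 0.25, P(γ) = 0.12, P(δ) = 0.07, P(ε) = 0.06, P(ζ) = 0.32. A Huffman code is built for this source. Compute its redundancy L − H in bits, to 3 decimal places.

0.030 bits

Entropy H = −Σ p log₂ p ≈ 2.3505 bits.
Huffman merges: 3/50+7/100→13/100; 3/25+13/100→1/4; 9/50+1/4→43/100; 1/4+8/25→57/100; 43/100+57/100→1. L = 119/50 ≈ 2.3800.
L − H = 2.3800 − 2.3505 = 0.030 bits.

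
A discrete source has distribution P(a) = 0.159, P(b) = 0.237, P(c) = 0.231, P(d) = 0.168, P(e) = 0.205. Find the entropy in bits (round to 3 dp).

H = −Σ pᵢ log₂ pᵢ.
−0.159·log₂(0.159) = 0.4218
−0.237·log₂(0.237) = 0.4923
−0.231·log₂(0.231) = 0.4883
−0.168·log₂(0.168) = 0.4323
−0.205·log₂(0.205) = 0.4687
Sum ≈ 2.3034 → 2.303 bits.

2.303 bits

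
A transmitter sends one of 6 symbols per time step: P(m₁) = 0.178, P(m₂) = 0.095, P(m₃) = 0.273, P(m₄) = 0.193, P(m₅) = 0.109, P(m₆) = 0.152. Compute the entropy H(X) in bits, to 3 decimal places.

H = −Σ pᵢ log₂ pᵢ.
−0.178·log₂(0.178) = 0.4432
−0.095·log₂(0.095) = 0.3226
−0.273·log₂(0.273) = 0.5113
−0.193·log₂(0.193) = 0.4581
−0.109·log₂(0.109) = 0.3485
−0.152·log₂(0.152) = 0.4131
Sum ≈ 2.4969 → 2.497 bits.

2.497 bits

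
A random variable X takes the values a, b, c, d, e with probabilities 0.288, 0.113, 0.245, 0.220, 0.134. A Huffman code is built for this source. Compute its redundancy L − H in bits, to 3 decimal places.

Entropy H = −Σ p log₂ p ≈ 2.2389 bits.
Huffman merges: 113/1000+67/500→247/1000; 11/50+49/200→93/200; 247/1000+36/125→107/200; 93/200+107/200→1. L = 2247/1000 ≈ 2.2470.
L − H = 2.2470 − 2.2389 = 0.008 bits.

0.008 bits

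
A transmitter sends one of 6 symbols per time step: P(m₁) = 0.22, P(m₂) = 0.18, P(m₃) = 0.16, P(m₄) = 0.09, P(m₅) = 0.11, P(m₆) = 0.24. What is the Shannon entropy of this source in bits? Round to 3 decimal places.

2.506 bits

H = −Σ pᵢ log₂ pᵢ.
−0.22·log₂(0.22) = 0.4806
−0.18·log₂(0.18) = 0.4453
−0.16·log₂(0.16) = 0.4230
−0.09·log₂(0.09) = 0.3127
−0.11·log₂(0.11) = 0.3503
−0.24·log₂(0.24) = 0.4941
Sum ≈ 2.5060 → 2.506 bits.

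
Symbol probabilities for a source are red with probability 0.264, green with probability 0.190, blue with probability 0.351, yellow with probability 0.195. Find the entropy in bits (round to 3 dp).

1.953 bits

H = −Σ pᵢ log₂ pᵢ.
−0.264·log₂(0.264) = 0.5072
−0.190·log₂(0.190) = 0.4552
−0.351·log₂(0.351) = 0.5302
−0.195·log₂(0.195) = 0.4599
Sum ≈ 1.9525 → 1.953 bits.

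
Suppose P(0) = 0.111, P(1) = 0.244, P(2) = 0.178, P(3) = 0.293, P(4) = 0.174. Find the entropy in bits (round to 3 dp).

H = −Σ pᵢ log₂ pᵢ.
−0.111·log₂(0.111) = 0.3520
−0.244·log₂(0.244) = 0.4966
−0.178·log₂(0.178) = 0.4432
−0.293·log₂(0.293) = 0.5189
−0.174·log₂(0.174) = 0.4390
Sum ≈ 2.2497 → 2.250 bits.

2.250 bits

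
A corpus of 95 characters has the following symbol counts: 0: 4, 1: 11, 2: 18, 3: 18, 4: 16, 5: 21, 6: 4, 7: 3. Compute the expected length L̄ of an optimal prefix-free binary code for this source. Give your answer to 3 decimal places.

Probabilities are the counts divided by 95.
Repeatedly combine the two least-probable nodes; the expected code length is the sum of the merged weights.
merge 3/95 + 4/95 → 7/95
merge 4/95 + 7/95 → 11/95
merge 11/95 + 11/95 → 22/95
merge 16/95 + 18/95 → 34/95
merge 18/95 + 21/95 → 39/95
merge 22/95 + 34/95 → 56/95
merge 39/95 + 56/95 → 1
L = 7/95 + 11/95 + 22/95 + 34/95 + 39/95 + 56/95 + 1 = 264/95 ≈ 2.779 bits/symbol.

2.779 bits/symbol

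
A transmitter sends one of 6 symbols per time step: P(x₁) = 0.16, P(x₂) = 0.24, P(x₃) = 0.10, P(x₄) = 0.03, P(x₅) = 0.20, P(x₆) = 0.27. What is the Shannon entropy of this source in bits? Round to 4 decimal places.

H = −Σ pᵢ log₂ pᵢ.
−0.16·log₂(0.16) = 0.4230
−0.24·log₂(0.24) = 0.4941
−0.10·log₂(0.10) = 0.3322
−0.03·log₂(0.03) = 0.1518
−0.20·log₂(0.20) = 0.4644
−0.27·log₂(0.27) = 0.5100
Sum ≈ 2.3755 → 2.3755 bits.

2.3755 bits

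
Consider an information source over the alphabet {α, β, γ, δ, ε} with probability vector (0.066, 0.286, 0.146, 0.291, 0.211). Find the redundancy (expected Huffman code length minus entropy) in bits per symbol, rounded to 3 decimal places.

Entropy H = −Σ p log₂ p ≈ 2.1725 bits.
Huffman merges: 33/500+73/500→53/250; 211/1000+53/250→423/1000; 143/500+291/1000→577/1000; 423/1000+577/1000→1. L = 553/250 ≈ 2.2120.
L − H = 2.2120 − 2.1725 = 0.040 bits.

0.040 bits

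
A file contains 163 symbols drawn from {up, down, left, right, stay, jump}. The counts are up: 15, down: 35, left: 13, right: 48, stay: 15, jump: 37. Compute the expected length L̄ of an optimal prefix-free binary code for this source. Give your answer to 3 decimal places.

Probabilities are the counts divided by 163.
Repeatedly combine the two least-probable nodes; the expected code length is the sum of the merged weights.
merge 13/163 + 15/163 → 28/163
merge 15/163 + 28/163 → 43/163
merge 35/163 + 37/163 → 72/163
merge 43/163 + 48/163 → 91/163
merge 72/163 + 91/163 → 1
L = 28/163 + 43/163 + 72/163 + 91/163 + 1 = 397/163 ≈ 2.436 bits/symbol.

2.436 bits/symbol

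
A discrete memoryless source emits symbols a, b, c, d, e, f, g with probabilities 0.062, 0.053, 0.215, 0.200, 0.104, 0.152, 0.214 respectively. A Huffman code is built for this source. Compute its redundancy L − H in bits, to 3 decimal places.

Entropy H = −Σ p log₂ p ≈ 2.6432 bits.
Huffman merges: 53/1000+31/500→23/200; 13/125+23/200→219/1000; 19/125+1/5→44/125; 107/500+43/200→429/1000; 219/1000+44/125→571/1000; 429/1000+571/1000→1. L = 1343/500 ≈ 2.6860.
L − H = 2.6860 − 2.6432 = 0.043 bits.

0.043 bits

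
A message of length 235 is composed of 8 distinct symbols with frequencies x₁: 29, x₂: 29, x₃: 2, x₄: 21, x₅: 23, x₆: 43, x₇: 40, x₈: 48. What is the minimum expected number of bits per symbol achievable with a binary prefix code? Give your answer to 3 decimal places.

Probabilities are the counts divided by 235.
Repeatedly combine the two least-probable nodes; the expected code length is the sum of the merged weights.
merge 2/235 + 21/235 → 23/235
merge 23/235 + 23/235 → 46/235
merge 29/235 + 29/235 → 58/235
merge 8/47 + 43/235 → 83/235
merge 46/235 + 48/235 → 2/5
merge 58/235 + 83/235 → 3/5
merge 2/5 + 3/5 → 1
L = 23/235 + 46/235 + 58/235 + 83/235 + 2/5 + 3/5 + 1 = 136/47 ≈ 2.894 bits/symbol.

2.894 bits/symbol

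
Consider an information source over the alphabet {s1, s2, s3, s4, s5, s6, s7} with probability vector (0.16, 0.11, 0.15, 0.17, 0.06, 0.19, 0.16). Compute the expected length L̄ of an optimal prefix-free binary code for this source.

Repeatedly combine the two least-probable nodes; the expected code length is the sum of the merged weights.
merge 3/50 + 11/100 → 17/100
merge 3/20 + 4/25 → 31/100
merge 4/25 + 17/100 → 33/100
merge 17/100 + 19/100 → 9/25
merge 31/100 + 33/100 → 16/25
merge 9/25 + 16/25 → 1
L = 17/100 + 31/100 + 33/100 + 9/25 + 16/25 + 1 = 281/100 = 2.81 bits/symbol.

2.81 bits/symbol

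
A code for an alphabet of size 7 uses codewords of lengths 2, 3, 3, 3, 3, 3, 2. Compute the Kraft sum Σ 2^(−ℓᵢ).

1.125

With common denominator 2^3 = 8: Σ 2^(−ℓᵢ) = 2/8 + 1/8 + 1/8 + 1/8 + 1/8 + 1/8 + 2/8 = 9/8 = 1.125.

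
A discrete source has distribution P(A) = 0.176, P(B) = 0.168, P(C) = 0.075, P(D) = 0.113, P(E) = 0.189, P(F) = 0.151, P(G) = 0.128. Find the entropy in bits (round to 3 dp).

2.755 bits

H = −Σ pᵢ log₂ pᵢ.
−0.176·log₂(0.176) = 0.4411
−0.168·log₂(0.168) = 0.4323
−0.075·log₂(0.075) = 0.2803
−0.113·log₂(0.113) = 0.3555
−0.189·log₂(0.189) = 0.4543
−0.151·log₂(0.151) = 0.4118
−0.128·log₂(0.128) = 0.3796
Sum ≈ 2.7549 → 2.755 bits.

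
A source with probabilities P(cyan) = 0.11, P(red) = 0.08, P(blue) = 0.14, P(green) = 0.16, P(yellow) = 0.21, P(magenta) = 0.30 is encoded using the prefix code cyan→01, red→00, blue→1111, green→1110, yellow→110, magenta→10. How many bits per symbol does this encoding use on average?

2.81 bits/symbol

L̄ = Σ pᵢ·ℓᵢ = 0.11·2 + 0.08·2 + 0.14·4 + 0.16·4 + 0.21·3 + 0.30·2 = 2.81 bits/symbol.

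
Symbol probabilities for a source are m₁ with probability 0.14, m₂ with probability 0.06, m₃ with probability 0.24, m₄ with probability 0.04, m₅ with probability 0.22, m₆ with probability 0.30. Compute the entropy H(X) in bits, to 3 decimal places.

H = −Σ pᵢ log₂ pᵢ.
−0.14·log₂(0.14) = 0.3971
−0.06·log₂(0.06) = 0.2435
−0.24·log₂(0.24) = 0.4941
−0.04·log₂(0.04) = 0.1858
−0.22·log₂(0.22) = 0.4806
−0.30·log₂(0.30) = 0.5211
Sum ≈ 2.3222 → 2.322 bits.

2.322 bits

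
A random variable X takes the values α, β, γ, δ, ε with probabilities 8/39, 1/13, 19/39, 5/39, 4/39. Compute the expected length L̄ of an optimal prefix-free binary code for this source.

Repeatedly combine the two least-probable nodes; the expected code length is the sum of the merged weights.
merge 1/13 + 4/39 → 7/39
merge 5/39 + 7/39 → 4/13
merge 8/39 + 4/13 → 20/39
merge 19/39 + 20/39 → 1
L = 7/39 + 4/13 + 20/39 + 1 = 2 bits/symbol.

2 bits/symbol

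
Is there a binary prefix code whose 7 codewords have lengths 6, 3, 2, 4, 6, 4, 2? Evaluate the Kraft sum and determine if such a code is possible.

With common denominator 2^6 = 64: Σ 2^(−ℓᵢ) = 1/64 + 8/64 + 16/64 + 4/64 + 1/64 + 4/64 + 16/64 = 50/64 = 0.78125.
Kraft's inequality requires Σ ≤ 1; here Σ = 0.78125 ≤ 1, so such a prefix code exists.

0.78125; yes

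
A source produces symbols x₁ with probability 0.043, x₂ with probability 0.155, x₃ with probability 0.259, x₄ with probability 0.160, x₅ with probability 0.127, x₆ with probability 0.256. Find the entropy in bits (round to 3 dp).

2.421 bits

H = −Σ pᵢ log₂ pᵢ.
−0.043·log₂(0.043) = 0.1952
−0.155·log₂(0.155) = 0.4169
−0.259·log₂(0.259) = 0.5048
−0.160·log₂(0.160) = 0.4230
−0.127·log₂(0.127) = 0.3781
−0.256·log₂(0.256) = 0.5032
Sum ≈ 2.4212 → 2.421 bits.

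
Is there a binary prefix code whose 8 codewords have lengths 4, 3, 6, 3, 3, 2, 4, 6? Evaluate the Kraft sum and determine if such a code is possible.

With common denominator 2^6 = 64: Σ 2^(−ℓᵢ) = 4/64 + 8/64 + 1/64 + 8/64 + 8/64 + 16/64 + 4/64 + 1/64 = 50/64 = 0.78125.
Kraft's inequality requires Σ ≤ 1; here Σ = 0.78125 ≤ 1, so such a prefix code exists.

0.78125; yes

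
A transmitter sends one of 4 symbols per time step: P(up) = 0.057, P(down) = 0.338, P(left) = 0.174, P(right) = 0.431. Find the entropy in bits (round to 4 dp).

H = −Σ pᵢ log₂ pᵢ.
−0.057·log₂(0.057) = 0.2356
−0.338·log₂(0.338) = 0.5289
−0.174·log₂(0.174) = 0.4390
−0.431·log₂(0.431) = 0.5233
Sum ≈ 1.7268 → 1.7268 bits.

1.7268 bits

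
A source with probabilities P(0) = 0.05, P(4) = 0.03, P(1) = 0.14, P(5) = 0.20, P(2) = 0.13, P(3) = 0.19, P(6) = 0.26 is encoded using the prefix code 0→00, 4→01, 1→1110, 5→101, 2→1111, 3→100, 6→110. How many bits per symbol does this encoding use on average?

3.19 bits/symbol

L̄ = Σ pᵢ·ℓᵢ = 0.05·2 + 0.03·2 + 0.14·4 + 0.20·3 + 0.13·4 + 0.19·3 + 0.26·3 = 3.19 bits/symbol.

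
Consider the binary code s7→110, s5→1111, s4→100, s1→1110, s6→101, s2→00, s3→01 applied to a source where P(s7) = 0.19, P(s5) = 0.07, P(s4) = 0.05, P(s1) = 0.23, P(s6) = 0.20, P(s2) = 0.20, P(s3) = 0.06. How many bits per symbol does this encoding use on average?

3.04 bits/symbol

L̄ = Σ pᵢ·ℓᵢ = 0.19·3 + 0.07·4 + 0.05·3 + 0.23·4 + 0.20·3 + 0.20·2 + 0.06·2 = 3.04 bits/symbol.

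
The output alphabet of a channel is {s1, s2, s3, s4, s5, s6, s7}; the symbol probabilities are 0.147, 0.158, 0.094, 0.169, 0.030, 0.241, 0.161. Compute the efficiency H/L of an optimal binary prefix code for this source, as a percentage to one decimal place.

97.7%

Entropy H = −Σ p log₂ p ≈ 2.6521 bits.
Huffman merges: 3/100+47/500→31/250; 31/250+147/1000→271/1000; 79/500+161/1000→319/1000; 169/1000+241/1000→41/100; 271/1000+319/1000→59/100; 41/100+59/100→1. L = 1357/500 ≈ 2.7140.
Efficiency = H/L = 2.6521/2.7140 = 97.7%.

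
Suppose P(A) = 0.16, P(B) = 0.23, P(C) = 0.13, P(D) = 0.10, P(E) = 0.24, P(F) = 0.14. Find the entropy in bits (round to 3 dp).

H = −Σ pᵢ log₂ pᵢ.
−0.16·log₂(0.16) = 0.4230
−0.23·log₂(0.23) = 0.4877
−0.13·log₂(0.13) = 0.3826
−0.10·log₂(0.10) = 0.3322
−0.24·log₂(0.24) = 0.4941
−0.14·log₂(0.14) = 0.3971
Sum ≈ 2.5168 → 2.517 bits.

2.517 bits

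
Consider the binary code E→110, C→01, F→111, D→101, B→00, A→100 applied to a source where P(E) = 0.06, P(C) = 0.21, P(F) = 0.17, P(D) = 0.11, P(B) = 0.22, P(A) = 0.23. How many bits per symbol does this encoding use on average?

L̄ = Σ pᵢ·ℓᵢ = 0.06·3 + 0.21·2 + 0.17·3 + 0.11·3 + 0.22·2 + 0.23·3 = 2.57 bits/symbol.

2.57 bits/symbol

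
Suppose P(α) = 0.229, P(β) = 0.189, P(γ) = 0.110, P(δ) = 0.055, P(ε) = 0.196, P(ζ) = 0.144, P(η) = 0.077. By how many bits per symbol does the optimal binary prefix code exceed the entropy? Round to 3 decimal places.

0.037 bits

Entropy H = −Σ p log₂ p ≈ 2.6699 bits.
Huffman merges: 11/200+77/1000→33/250; 11/100+33/250→121/500; 18/125+189/1000→333/1000; 49/250+229/1000→17/40; 121/500+333/1000→23/40; 17/40+23/40→1. L = 2707/1000 ≈ 2.7070.
L − H = 2.7070 − 2.6699 = 0.037 bits.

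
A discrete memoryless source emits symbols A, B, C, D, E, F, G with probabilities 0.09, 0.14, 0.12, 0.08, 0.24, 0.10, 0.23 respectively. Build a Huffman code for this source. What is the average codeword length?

Repeatedly combine the two least-probable nodes; the expected code length is the sum of the merged weights.
merge 2/25 + 9/100 → 17/100
merge 1/10 + 3/25 → 11/50
merge 7/50 + 17/100 → 31/100
merge 11/50 + 23/100 → 9/20
merge 6/25 + 31/100 → 11/20
merge 9/20 + 11/20 → 1
L = 17/100 + 11/50 + 31/100 + 9/20 + 11/20 + 1 = 27/10 = 2.7 bits/symbol.

2.7 bits/symbol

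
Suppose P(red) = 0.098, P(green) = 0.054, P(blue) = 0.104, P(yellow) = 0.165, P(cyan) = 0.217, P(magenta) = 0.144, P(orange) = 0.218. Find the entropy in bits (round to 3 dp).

2.684 bits

H = −Σ pᵢ log₂ pᵢ.
−0.098·log₂(0.098) = 0.3284
−0.054·log₂(0.054) = 0.2274
−0.104·log₂(0.104) = 0.3396
−0.165·log₂(0.165) = 0.4289
−0.217·log₂(0.217) = 0.4783
−0.144·log₂(0.144) = 0.4026
−0.218·log₂(0.218) = 0.4791
Sum ≈ 2.6843 → 2.684 bits.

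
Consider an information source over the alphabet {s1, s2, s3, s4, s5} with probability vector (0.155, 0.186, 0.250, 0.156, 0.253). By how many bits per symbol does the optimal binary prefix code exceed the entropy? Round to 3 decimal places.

Entropy H = −Σ p log₂ p ≈ 2.2880 bits.
Huffman merges: 31/200+39/250→311/1000; 93/500+1/4→109/250; 253/1000+311/1000→141/250; 109/250+141/250→1. L = 2311/1000 ≈ 2.3110.
L − H = 2.3110 − 2.2880 = 0.023 bits.

0.023 bits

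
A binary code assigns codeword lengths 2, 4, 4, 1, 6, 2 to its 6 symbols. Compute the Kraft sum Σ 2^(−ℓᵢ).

With common denominator 2^6 = 64: Σ 2^(−ℓᵢ) = 16/64 + 4/64 + 4/64 + 32/64 + 1/64 + 16/64 = 73/64 = 1.140625.

1.140625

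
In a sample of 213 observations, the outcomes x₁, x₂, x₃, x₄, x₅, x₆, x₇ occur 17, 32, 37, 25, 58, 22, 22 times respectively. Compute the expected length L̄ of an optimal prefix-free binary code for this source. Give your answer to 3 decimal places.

Probabilities are the counts divided by 213.
Repeatedly combine the two least-probable nodes; the expected code length is the sum of the merged weights.
merge 17/213 + 22/213 → 13/71
merge 22/213 + 25/213 → 47/213
merge 32/213 + 37/213 → 23/71
merge 13/71 + 47/213 → 86/213
merge 58/213 + 23/71 → 127/213
merge 86/213 + 127/213 → 1
L = 13/71 + 47/213 + 23/71 + 86/213 + 127/213 + 1 = 581/213 ≈ 2.728 bits/symbol.

2.728 bits/symbol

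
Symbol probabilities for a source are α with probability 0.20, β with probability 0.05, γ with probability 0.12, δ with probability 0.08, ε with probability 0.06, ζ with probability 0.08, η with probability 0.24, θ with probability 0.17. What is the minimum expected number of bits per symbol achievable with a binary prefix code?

2.83 bits/symbol

Repeatedly combine the two least-probable nodes; the expected code length is the sum of the merged weights.
merge 1/20 + 3/50 → 11/100
merge 2/25 + 2/25 → 4/25
merge 11/100 + 3/25 → 23/100
merge 4/25 + 17/100 → 33/100
merge 1/5 + 23/100 → 43/100
merge 6/25 + 33/100 → 57/100
merge 43/100 + 57/100 → 1
L = 11/100 + 4/25 + 23/100 + 33/100 + 43/100 + 57/100 + 1 = 283/100 = 2.83 bits/symbol.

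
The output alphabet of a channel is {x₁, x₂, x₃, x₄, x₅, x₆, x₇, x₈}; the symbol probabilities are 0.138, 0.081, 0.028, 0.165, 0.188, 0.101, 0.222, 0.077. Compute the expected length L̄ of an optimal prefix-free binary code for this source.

Repeatedly combine the two least-probable nodes; the expected code length is the sum of the merged weights.
merge 7/250 + 77/1000 → 21/200
merge 81/1000 + 101/1000 → 91/500
merge 21/200 + 69/500 → 243/1000
merge 33/200 + 91/500 → 347/1000
merge 47/250 + 111/500 → 41/100
merge 243/1000 + 347/1000 → 59/100
merge 41/100 + 59/100 → 1
L = 21/200 + 91/500 + 243/1000 + 347/1000 + 41/100 + 59/100 + 1 = 2877/1000 = 2.877 bits/symbol.

2.877 bits/symbol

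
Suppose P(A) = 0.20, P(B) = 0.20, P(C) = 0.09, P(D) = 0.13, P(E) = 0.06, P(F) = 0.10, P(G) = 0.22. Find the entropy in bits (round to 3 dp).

2.680 bits

H = −Σ pᵢ log₂ pᵢ.
−0.20·log₂(0.20) = 0.4644
−0.20·log₂(0.20) = 0.4644
−0.09·log₂(0.09) = 0.3127
−0.13·log₂(0.13) = 0.3826
−0.06·log₂(0.06) = 0.2435
−0.10·log₂(0.10) = 0.3322
−0.22·log₂(0.22) = 0.4806
Sum ≈ 2.6804 → 2.680 bits.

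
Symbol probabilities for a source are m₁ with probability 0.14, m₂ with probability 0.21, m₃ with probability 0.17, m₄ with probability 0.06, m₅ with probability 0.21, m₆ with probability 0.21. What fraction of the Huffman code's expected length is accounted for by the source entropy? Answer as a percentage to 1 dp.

97.0%

Entropy H = −Σ p log₂ p ≈ 2.4937 bits.
Huffman merges: 3/50+7/50→1/5; 17/100+1/5→37/100; 21/100+21/100→21/50; 21/100+37/100→29/50; 21/50+29/50→1. L = 257/100 ≈ 2.5700.
Efficiency = H/L = 2.4937/2.5700 = 97.0%.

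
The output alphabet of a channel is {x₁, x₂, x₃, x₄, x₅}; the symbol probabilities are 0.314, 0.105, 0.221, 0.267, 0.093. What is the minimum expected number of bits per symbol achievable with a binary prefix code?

2.198 bits/symbol

Repeatedly combine the two least-probable nodes; the expected code length is the sum of the merged weights.
merge 93/1000 + 21/200 → 99/500
merge 99/500 + 221/1000 → 419/1000
merge 267/1000 + 157/500 → 581/1000
merge 419/1000 + 581/1000 → 1
L = 99/500 + 419/1000 + 581/1000 + 1 = 1099/500 = 2.198 bits/symbol.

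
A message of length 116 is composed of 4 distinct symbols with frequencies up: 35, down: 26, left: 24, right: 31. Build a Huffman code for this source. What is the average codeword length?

2 bits/symbol

Probabilities are the counts divided by 116.
Repeatedly combine the two least-probable nodes; the expected code length is the sum of the merged weights.
merge 6/29 + 13/58 → 25/58
merge 31/116 + 35/116 → 33/58
merge 25/58 + 33/58 → 1
L = 25/58 + 33/58 + 1 = 2 bits/symbol.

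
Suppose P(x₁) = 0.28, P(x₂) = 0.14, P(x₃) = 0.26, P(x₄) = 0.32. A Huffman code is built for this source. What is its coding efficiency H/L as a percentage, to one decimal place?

Entropy H = −Σ p log₂ p ≈ 1.9427 bits.
Huffman merges: 7/50+13/50→2/5; 7/25+8/25→3/5; 2/5+3/5→1. L = 2 ≈ 2.0000.
Efficiency = H/L = 1.9427/2.0000 = 97.1%.

97.1%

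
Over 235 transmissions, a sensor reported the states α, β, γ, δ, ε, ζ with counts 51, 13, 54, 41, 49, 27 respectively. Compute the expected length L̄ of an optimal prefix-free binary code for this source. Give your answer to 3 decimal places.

2.515 bits/symbol

Probabilities are the counts divided by 235.
Repeatedly combine the two least-probable nodes; the expected code length is the sum of the merged weights.
merge 13/235 + 27/235 → 8/47
merge 8/47 + 41/235 → 81/235
merge 49/235 + 51/235 → 20/47
merge 54/235 + 81/235 → 27/47
merge 20/47 + 27/47 → 1
L = 8/47 + 81/235 + 20/47 + 27/47 + 1 = 591/235 ≈ 2.515 bits/symbol.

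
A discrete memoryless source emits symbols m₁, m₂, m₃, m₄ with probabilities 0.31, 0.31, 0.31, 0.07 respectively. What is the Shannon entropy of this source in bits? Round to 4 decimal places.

H = −Σ pᵢ log₂ pᵢ.
−0.31·log₂(0.31) = 0.5238
−0.31·log₂(0.31) = 0.5238
−0.31·log₂(0.31) = 0.5238
−0.07·log₂(0.07) = 0.2686
Sum ≈ 1.8399 → 1.8399 bits.

1.8399 bits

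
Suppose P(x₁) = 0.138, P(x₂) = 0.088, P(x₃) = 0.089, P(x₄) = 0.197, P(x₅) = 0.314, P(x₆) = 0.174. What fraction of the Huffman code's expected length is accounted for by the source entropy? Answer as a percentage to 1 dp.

98.0%

Entropy H = −Σ p log₂ p ≈ 2.4389 bits.
Huffman merges: 11/125+89/1000→177/1000; 69/500+87/500→39/125; 177/1000+197/1000→187/500; 39/125+157/500→313/500; 187/500+313/500→1. L = 2489/1000 ≈ 2.4890.
Efficiency = H/L = 2.4389/2.4890 = 98.0%.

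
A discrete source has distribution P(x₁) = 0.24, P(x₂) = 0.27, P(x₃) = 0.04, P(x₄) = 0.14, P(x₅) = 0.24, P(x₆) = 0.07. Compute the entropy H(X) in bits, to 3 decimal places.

H = −Σ pᵢ log₂ pᵢ.
−0.24·log₂(0.24) = 0.4941
−0.27·log₂(0.27) = 0.5100
−0.04·log₂(0.04) = 0.1858
−0.14·log₂(0.14) = 0.3971
−0.24·log₂(0.24) = 0.4941
−0.07·log₂(0.07) = 0.2686
Sum ≈ 2.3497 → 2.350 bits.

2.350 bits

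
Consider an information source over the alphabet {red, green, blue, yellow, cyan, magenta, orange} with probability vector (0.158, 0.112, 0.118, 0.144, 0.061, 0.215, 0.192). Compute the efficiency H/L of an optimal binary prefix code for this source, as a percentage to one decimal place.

98.4%

Entropy H = −Σ p log₂ p ≈ 2.7208 bits.
Huffman merges: 61/1000+14/125→173/1000; 59/500+18/125→131/500; 79/500+173/1000→331/1000; 24/125+43/200→407/1000; 131/500+331/1000→593/1000; 407/1000+593/1000→1. L = 1383/500 ≈ 2.7660.
Efficiency = H/L = 2.7208/2.7660 = 98.4%.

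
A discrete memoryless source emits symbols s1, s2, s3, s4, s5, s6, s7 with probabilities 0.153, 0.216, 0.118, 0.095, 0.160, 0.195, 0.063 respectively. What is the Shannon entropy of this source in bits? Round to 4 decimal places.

2.7126 bits

H = −Σ pᵢ log₂ pᵢ.
−0.153·log₂(0.153) = 0.4144
−0.216·log₂(0.216) = 0.4776
−0.118·log₂(0.118) = 0.3638
−0.095·log₂(0.095) = 0.3226
−0.160·log₂(0.160) = 0.4230
−0.195·log₂(0.195) = 0.4599
−0.063·log₂(0.063) = 0.2513
Sum ≈ 2.7126 → 2.7126 bits.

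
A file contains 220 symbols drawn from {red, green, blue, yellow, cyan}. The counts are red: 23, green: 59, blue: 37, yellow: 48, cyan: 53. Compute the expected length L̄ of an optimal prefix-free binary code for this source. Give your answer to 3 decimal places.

Probabilities are the counts divided by 220.
Repeatedly combine the two least-probable nodes; the expected code length is the sum of the merged weights.
merge 23/220 + 37/220 → 3/11
merge 12/55 + 53/220 → 101/220
merge 59/220 + 3/11 → 119/220
merge 101/220 + 119/220 → 1
L = 3/11 + 101/220 + 119/220 + 1 = 25/11 ≈ 2.273 bits/symbol.

2.273 bits/symbol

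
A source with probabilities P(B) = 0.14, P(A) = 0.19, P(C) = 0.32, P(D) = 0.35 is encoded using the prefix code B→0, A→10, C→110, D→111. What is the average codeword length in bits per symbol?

L̄ = Σ pᵢ·ℓᵢ = 0.14·1 + 0.19·2 + 0.32·3 + 0.35·3 = 2.53 bits/symbol.

2.53 bits/symbol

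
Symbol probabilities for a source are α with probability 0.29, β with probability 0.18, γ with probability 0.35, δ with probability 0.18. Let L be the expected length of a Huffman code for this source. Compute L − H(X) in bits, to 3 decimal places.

Entropy H = −Σ p log₂ p ≈ 1.9386 bits.
Huffman merges: 9/50+9/50→9/25; 29/100+7/20→16/25; 9/25+16/25→1. L = 2 ≈ 2.0000.
L − H = 2.0000 − 1.9386 = 0.061 bits.

0.061 bits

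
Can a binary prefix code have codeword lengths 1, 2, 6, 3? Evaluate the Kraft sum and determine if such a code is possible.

With common denominator 2^6 = 64: Σ 2^(−ℓᵢ) = 32/64 + 16/64 + 1/64 + 8/64 = 57/64 = 0.890625.
Kraft's inequality requires Σ ≤ 1; here Σ = 0.890625 ≤ 1, so such a prefix code exists.

0.890625; yes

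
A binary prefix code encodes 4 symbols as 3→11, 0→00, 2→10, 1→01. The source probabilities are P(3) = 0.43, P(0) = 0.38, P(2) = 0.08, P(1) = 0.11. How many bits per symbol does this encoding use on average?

2 bits/symbol

L̄ = Σ pᵢ·ℓᵢ = 0.43·2 + 0.38·2 + 0.08·2 + 0.11·2 = 2 bits/symbol.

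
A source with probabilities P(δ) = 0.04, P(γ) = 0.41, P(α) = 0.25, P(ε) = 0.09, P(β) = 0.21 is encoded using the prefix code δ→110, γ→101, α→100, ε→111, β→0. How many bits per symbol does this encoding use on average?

L̄ = Σ pᵢ·ℓᵢ = 0.04·3 + 0.41·3 + 0.25·3 + 0.09·3 + 0.21·1 = 2.58 bits/symbol.

2.58 bits/symbol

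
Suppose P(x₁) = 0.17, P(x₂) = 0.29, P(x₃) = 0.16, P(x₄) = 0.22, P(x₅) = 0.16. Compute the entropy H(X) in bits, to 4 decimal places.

2.2791 bits

H = −Σ pᵢ log₂ pᵢ.
−0.17·log₂(0.17) = 0.4346
−0.29·log₂(0.29) = 0.5179
−0.16·log₂(0.16) = 0.4230
−0.22·log₂(0.22) = 0.4806
−0.16·log₂(0.16) = 0.4230
Sum ≈ 2.2791 → 2.2791 bits.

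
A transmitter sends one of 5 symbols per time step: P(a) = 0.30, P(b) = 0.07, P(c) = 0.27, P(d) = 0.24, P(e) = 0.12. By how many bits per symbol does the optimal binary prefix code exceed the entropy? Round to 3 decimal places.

Entropy H = −Σ p log₂ p ≈ 2.1609 bits.
Huffman merges: 7/100+3/25→19/100; 19/100+6/25→43/100; 27/100+3/10→57/100; 43/100+57/100→1. L = 219/100 ≈ 2.1900.
L − H = 2.1900 − 2.1609 = 0.029 bits.

0.029 bits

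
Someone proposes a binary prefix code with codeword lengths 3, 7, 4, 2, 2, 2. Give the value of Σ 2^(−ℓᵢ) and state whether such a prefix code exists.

With common denominator 2^7 = 128: Σ 2^(−ℓᵢ) = 16/128 + 1/128 + 8/128 + 32/128 + 32/128 + 32/128 = 121/128 = 0.9453125.
Kraft's inequality requires Σ ≤ 1; here Σ = 0.9453125 ≤ 1, so such a prefix code exists.

0.9453125; yes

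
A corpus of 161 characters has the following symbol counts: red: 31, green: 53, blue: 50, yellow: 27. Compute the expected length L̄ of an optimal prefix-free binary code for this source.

Probabilities are the counts divided by 161.
Repeatedly combine the two least-probable nodes; the expected code length is the sum of the merged weights.
merge 27/161 + 31/161 → 58/161
merge 50/161 + 53/161 → 103/161
merge 58/161 + 103/161 → 1
L = 58/161 + 103/161 + 1 = 2 bits/symbol.

2 bits/symbol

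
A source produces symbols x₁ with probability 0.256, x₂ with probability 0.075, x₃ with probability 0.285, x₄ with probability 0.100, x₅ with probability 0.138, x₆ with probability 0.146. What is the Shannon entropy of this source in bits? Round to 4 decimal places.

2.4314 bits

H = −Σ pᵢ log₂ pᵢ.
−0.256·log₂(0.256) = 0.5032
−0.075·log₂(0.075) = 0.2803
−0.285·log₂(0.285) = 0.5161
−0.100·log₂(0.100) = 0.3322
−0.138·log₂(0.138) = 0.3943
−0.146·log₂(0.146) = 0.4053
Sum ≈ 2.4314 → 2.4314 bits.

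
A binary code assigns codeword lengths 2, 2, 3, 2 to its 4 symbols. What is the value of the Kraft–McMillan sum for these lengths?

0.875

With common denominator 2^3 = 8: Σ 2^(−ℓᵢ) = 2/8 + 2/8 + 1/8 + 2/8 = 7/8 = 0.875.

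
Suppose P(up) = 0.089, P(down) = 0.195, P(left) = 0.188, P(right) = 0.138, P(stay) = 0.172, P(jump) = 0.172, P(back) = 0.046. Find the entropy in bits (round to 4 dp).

H = −Σ pᵢ log₂ pᵢ.
−0.089·log₂(0.089) = 0.3106
−0.195·log₂(0.195) = 0.4599
−0.188·log₂(0.188) = 0.4533
−0.138·log₂(0.138) = 0.3943
−0.172·log₂(0.172) = 0.4368
−0.172·log₂(0.172) = 0.4368
−0.046·log₂(0.046) = 0.2043
Sum ≈ 2.6961 → 2.6961 bits.

2.6961 bits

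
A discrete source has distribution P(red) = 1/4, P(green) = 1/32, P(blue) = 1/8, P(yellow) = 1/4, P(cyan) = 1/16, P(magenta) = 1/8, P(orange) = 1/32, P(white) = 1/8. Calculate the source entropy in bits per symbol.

Each probability is a power of 1/2, so log₂(1/p) is an integer.
H = Σ p·log₂(1/p) = 1/4·2 + 1/32·5 + 1/8·3 + 1/4·2 + 1/16·4 + 1/8·3 + 1/32·5 + 1/8·3 = 2.6875 bits.

2.6875 bits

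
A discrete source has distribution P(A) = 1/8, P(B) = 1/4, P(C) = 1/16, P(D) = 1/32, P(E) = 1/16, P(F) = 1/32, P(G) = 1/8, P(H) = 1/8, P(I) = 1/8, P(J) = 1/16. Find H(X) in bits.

3.0625 bits

Each probability is a power of 1/2, so log₂(1/p) is an integer.
H = Σ p·log₂(1/p) = 1/8·3 + 1/4·2 + 1/16·4 + 1/32·5 + 1/16·4 + 1/32·5 + 1/8·3 + 1/8·3 + 1/8·3 + 1/16·4 = 3.0625 bits.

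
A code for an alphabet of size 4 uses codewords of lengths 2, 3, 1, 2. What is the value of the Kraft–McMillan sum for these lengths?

1.125

With common denominator 2^3 = 8: Σ 2^(−ℓᵢ) = 2/8 + 1/8 + 4/8 + 2/8 = 9/8 = 1.125.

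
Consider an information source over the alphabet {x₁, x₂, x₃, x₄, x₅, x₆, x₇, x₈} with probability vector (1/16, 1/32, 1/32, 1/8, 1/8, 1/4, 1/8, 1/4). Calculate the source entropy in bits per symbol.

2.6875 bits

Each probability is a power of 1/2, so log₂(1/p) is an integer.
H = Σ p·log₂(1/p) = 1/16·4 + 1/32·5 + 1/32·5 + 1/8·3 + 1/8·3 + 1/4·2 + 1/8·3 + 1/4·2 = 2.6875 bits.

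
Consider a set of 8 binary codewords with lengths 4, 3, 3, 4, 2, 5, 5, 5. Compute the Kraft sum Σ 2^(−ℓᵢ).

0.71875

With common denominator 2^5 = 32: Σ 2^(−ℓᵢ) = 2/32 + 4/32 + 4/32 + 2/32 + 8/32 + 1/32 + 1/32 + 1/32 = 23/32 = 0.71875.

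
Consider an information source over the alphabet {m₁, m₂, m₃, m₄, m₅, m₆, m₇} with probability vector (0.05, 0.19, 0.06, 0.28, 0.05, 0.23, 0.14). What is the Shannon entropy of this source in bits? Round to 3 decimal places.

H = −Σ pᵢ log₂ pᵢ.
−0.05·log₂(0.05) = 0.2161
−0.19·log₂(0.19) = 0.4552
−0.06·log₂(0.06) = 0.2435
−0.28·log₂(0.28) = 0.5142
−0.05·log₂(0.05) = 0.2161
−0.23·log₂(0.23) = 0.4877
−0.14·log₂(0.14) = 0.3971
Sum ≈ 2.5300 → 2.530 bits.

2.530 bits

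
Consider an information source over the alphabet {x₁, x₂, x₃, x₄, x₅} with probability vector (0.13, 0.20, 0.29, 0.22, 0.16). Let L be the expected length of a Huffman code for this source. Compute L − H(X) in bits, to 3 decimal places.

0.021 bits

Entropy H = −Σ p log₂ p ≈ 2.2685 bits.
Huffman merges: 13/100+4/25→29/100; 1/5+11/50→21/50; 29/100+29/100→29/50; 21/50+29/50→1. L = 229/100 ≈ 2.2900.
L − H = 2.2900 − 2.2685 = 0.021 bits.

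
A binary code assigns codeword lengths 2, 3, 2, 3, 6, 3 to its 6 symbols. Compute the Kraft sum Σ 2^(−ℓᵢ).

0.890625

With common denominator 2^6 = 64: Σ 2^(−ℓᵢ) = 16/64 + 8/64 + 16/64 + 8/64 + 1/64 + 8/64 = 57/64 = 0.890625.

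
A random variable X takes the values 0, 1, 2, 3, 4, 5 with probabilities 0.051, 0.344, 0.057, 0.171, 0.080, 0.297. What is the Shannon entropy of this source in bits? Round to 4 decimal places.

2.2315 bits

H = −Σ pᵢ log₂ pᵢ.
−0.051·log₂(0.051) = 0.2190
−0.344·log₂(0.344) = 0.5296
−0.057·log₂(0.057) = 0.2356
−0.171·log₂(0.171) = 0.4357
−0.080·log₂(0.080) = 0.2915
−0.297·log₂(0.297) = 0.5202
Sum ≈ 2.2315 → 2.2315 bits.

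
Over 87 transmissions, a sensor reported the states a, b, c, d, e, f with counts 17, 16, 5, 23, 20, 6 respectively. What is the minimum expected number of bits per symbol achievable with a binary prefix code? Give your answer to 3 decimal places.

Probabilities are the counts divided by 87.
Repeatedly combine the two least-probable nodes; the expected code length is the sum of the merged weights.
merge 5/87 + 2/29 → 11/87
merge 11/87 + 16/87 → 9/29
merge 17/87 + 20/87 → 37/87
merge 23/87 + 9/29 → 50/87
merge 37/87 + 50/87 → 1
L = 11/87 + 9/29 + 37/87 + 50/87 + 1 = 212/87 ≈ 2.437 bits/symbol.

2.437 bits/symbol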